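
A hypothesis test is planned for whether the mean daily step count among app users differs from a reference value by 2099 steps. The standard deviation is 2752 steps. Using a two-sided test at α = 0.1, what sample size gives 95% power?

For a one-sample z-test, n = ((z_{α/2} + z_β)·σ/δ)².
z_{α/2} = 1.645 (two-sided α = 0.1); z_β = 1.645 (power 95% → β = 0.05).
n = (3.290 × 2752 / 2099)² = 18.61
Round up: n = 19.

19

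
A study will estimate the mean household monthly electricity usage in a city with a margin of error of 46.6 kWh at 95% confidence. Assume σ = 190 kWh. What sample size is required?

For a mean, the margin of error is E = z·σ/√n, so n = (zσ/E)².
At 95% confidence, z = 1.960.
n = (1.960 × 190 / 46.6)² = 63.86
Round up: n = 64.

n = 64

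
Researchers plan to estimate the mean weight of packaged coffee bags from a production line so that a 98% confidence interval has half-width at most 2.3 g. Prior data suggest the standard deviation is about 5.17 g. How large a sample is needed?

n = 28

For a mean, the margin of error is E = z·σ/√n, so n = (zσ/E)².
At 98% confidence, z = 2.326.
n = (2.326 × 5.17 / 2.3)² = 27.34
Round up: n = 28.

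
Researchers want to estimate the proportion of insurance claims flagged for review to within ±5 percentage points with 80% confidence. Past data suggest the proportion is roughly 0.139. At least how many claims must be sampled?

For a proportion with margin E = 0.05 at 80% confidence, z = 1.282.
n = p̂(1−p̂)(z/E)² = 0.139 × 0.861 × (1.282/0.05)² = 78.68
Round up: n = 79.

79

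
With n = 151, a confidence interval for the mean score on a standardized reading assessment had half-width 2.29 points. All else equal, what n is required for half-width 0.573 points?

2412

Margin of error scales as 1/√n, so n₂ = n₁·(E₁/E₂)².
n₂ = 151 × (2.29/0.573)² = 151 × 15.97 = 2411.47
Round up: n₂ = 2412.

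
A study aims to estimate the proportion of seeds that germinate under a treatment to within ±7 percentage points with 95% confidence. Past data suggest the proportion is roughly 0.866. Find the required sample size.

For a proportion with margin E = 0.07 at 95% confidence, z = 1.960.
n = p̂(1−p̂)(z/E)² = 0.866 × 0.134 × (1.960/0.07)² = 90.98
Round up: n = 91.

91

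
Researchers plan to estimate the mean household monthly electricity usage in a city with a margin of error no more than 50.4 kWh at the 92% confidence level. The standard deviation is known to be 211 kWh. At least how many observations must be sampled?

For a mean, the margin of error is E = z·σ/√n, so n = (zσ/E)².
At 92% confidence, z = 1.751.
n = (1.751 × 211 / 50.4)² = 53.74
Round up: n = 54.

54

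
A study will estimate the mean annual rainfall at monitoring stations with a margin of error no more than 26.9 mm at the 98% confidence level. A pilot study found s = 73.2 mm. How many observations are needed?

For a mean, the margin of error is E = z·σ/√n, so n = (zσ/E)².
At 98% confidence, z = 2.326.
n = (2.326 × 73.2 / 26.9)² = 40.06
Round up: n = 41.

41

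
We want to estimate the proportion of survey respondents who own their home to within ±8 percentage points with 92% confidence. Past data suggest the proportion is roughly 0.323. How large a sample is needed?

105

For a proportion with margin E = 0.08 at 92% confidence, z = 1.751.
n = p̂(1−p̂)(z/E)² = 0.323 × 0.677 × (1.751/0.08)² = 104.76
Round up: n = 105.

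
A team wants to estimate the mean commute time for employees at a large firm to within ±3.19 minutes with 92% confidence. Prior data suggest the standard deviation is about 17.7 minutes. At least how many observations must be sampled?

95

For a mean, the margin of error is E = z·σ/√n, so n = (zσ/E)².
At 92% confidence, z = 1.751.
n = (1.751 × 17.7 / 3.19)² = 94.39
Round up: n = 95.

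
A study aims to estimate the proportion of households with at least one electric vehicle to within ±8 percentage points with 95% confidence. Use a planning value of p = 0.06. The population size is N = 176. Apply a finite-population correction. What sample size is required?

For a proportion with margin E = 0.08 at 95% confidence, z = 1.960.
n = p̂(1−p̂)(z/E)² = 0.06 × 0.94 × (1.960/0.08)² = 33.85 — call this n₀.
Finite-population correction with N = 176: n = n₀ / (1 + (n₀−1)/N) = 33.85 / 1.187 = 28.52
Round up: n = 29.

n = 29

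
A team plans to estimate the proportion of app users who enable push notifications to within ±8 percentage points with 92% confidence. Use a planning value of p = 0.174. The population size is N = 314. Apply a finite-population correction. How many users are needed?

n = 57

For a proportion with margin E = 0.08 at 92% confidence, z = 1.751.
n = p̂(1−p̂)(z/E)² = 0.174 × 0.826 × (1.751/0.08)² = 68.85 — call this n₀.
Finite-population correction with N = 314: n = n₀ / (1 + (n₀−1)/N) = 68.85 / 1.216 = 56.62
Round up: n = 57.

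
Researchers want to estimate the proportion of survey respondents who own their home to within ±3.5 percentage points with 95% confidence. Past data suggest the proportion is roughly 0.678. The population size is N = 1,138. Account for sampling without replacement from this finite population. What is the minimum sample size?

For a proportion with margin E = 0.035 at 95% confidence, z = 1.960.
n = p̂(1−p̂)(z/E)² = 0.678 × 0.322 × (1.960/0.035)² = 684.64 — call this n₀.
Finite-population correction with N = 1,138: n = n₀ / (1 + (n₀−1)/N) = 684.64 / 1.601 = 427.63
Round up: n = 428.

n = 428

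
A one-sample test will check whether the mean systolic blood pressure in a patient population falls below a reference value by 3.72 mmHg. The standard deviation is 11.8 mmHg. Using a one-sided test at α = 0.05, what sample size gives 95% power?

For a one-sample z-test, n = ((z_α + z_β)·σ/δ)².
z_α = 1.645 (one-sided α = 0.05); z_β = 1.645 (power 95% → β = 0.05).
n = (3.290 × 11.8 / 3.72)² = 108.91
Round up: n = 109.

n = 109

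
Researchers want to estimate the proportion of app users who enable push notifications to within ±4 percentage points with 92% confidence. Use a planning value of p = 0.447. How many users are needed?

474

For a proportion with margin E = 0.04 at 92% confidence, z = 1.751.
n = p̂(1−p̂)(z/E)² = 0.447 × 0.553 × (1.751/0.04)² = 473.68
Round up: n = 474.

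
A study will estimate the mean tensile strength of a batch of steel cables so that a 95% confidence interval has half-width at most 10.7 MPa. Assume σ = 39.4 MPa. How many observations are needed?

For a mean, the margin of error is E = z·σ/√n, so n = (zσ/E)².
At 95% confidence, z = 1.960.
n = (1.960 × 39.4 / 10.7)² = 52.09
Round up: n = 53.

53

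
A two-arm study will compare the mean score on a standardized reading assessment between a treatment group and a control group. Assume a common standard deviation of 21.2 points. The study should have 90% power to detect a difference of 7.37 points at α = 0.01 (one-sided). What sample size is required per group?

For two equal groups, n per group = 2·((z_α + z_β)·σ/δ)².
z_α = 2.326; z_β = 1.282 (power 90%).
n = 2 × (3.608 × 21.2 / 7.37)² = 2 × 107.71 = 215.42
Round up: n = 216 per group.

216 per group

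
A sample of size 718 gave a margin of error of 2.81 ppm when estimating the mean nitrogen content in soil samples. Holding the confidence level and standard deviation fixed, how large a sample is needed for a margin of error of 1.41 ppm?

Margin of error scales as 1/√n, so n₂ = n₁·(E₁/E₂)².
n₂ = 718 × (2.81/1.41)² = 718 × 3.972 = 2851.90
Round up: n₂ = 2852.

n = 2852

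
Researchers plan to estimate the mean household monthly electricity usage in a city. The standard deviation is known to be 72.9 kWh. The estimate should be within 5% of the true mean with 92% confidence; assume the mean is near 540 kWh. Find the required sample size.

For a mean, the margin of error is E = z·σ/√n, so n = (zσ/E)².
At 92% confidence, z = 1.751.
E = 5% of 540 = 27 kWh.
n = (1.751 × 72.9 / 27)² = 22.35
Round up: n = 23.

n = 23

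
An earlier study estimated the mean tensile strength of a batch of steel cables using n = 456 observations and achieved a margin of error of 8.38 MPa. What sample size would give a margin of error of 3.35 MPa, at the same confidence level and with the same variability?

2854

Margin of error scales as 1/√n, so n₂ = n₁·(E₁/E₂)².
n₂ = 456 × (8.38/3.35)² = 456 × 6.257 = 2853.19
Round up: n₂ = 2854.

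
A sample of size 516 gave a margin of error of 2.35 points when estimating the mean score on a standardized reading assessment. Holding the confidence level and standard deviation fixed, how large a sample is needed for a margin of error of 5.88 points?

Margin of error scales as 1/√n, so n₂ = n₁·(E₁/E₂)².
n₂ = 516 × (2.35/5.88)² = 516 × 0.1597 = 82.41
Round up: n₂ = 83.

83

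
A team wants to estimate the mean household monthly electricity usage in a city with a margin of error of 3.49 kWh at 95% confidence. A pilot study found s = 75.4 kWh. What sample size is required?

For a mean, the margin of error is E = z·σ/√n, so n = (zσ/E)².
At 95% confidence, z = 1.960.
n = (1.960 × 75.4 / 3.49)² = 1793.10
Round up: n = 1794.

1794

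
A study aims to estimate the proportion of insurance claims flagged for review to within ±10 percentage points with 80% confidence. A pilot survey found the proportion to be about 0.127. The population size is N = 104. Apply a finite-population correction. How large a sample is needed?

For a proportion with margin E = 0.1 at 80% confidence, z = 1.282.
n = p̂(1−p̂)(z/E)² = 0.127 × 0.873 × (1.282/0.1)² = 18.22 — call this n₀.
Finite-population correction with N = 104: n = n₀ / (1 + (n₀−1)/N) = 18.22 / 1.166 = 15.63
Round up: n = 16.

16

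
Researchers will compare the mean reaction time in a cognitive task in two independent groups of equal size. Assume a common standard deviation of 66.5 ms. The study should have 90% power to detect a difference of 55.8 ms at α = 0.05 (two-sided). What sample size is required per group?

30 per group

For two equal groups, n per group = 2·((z_{α/2} + z_β)·σ/δ)².
z_{α/2} = 1.960; z_β = 1.282 (power 90%).
n = 2 × (3.242 × 66.5 / 55.8)² = 2 × 14.93 = 29.86
Round up: n = 30 per group.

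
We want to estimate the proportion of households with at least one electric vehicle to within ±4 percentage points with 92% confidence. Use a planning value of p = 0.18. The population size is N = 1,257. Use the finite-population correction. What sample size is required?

For a proportion with margin E = 0.04 at 92% confidence, z = 1.751.
n = p̂(1−p̂)(z/E)² = 0.18 × 0.82 × (1.751/0.04)² = 282.84 — call this n₀.
Finite-population correction with N = 1,257: n = n₀ / (1 + (n₀−1)/N) = 282.84 / 1.224 = 231.08
Round up: n = 232.

232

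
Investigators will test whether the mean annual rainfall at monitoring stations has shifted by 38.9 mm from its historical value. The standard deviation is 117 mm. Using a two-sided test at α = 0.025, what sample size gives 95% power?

n = 137

For a one-sample z-test, n = ((z_{α/2} + z_β)·σ/δ)².
z_{α/2} = 2.241 (two-sided α = 0.025); z_β = 1.645 (power 95% → β = 0.05).
n = (3.886 × 117 / 38.9)² = 136.61
Round up: n = 137.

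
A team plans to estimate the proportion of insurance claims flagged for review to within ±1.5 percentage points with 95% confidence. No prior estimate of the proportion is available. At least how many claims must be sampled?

For a proportion with margin E = 0.015 at 95% confidence, z = 1.960.
With no prior estimate, use p = 0.5, which maximizes p(1−p) at 0.25.
n = 0.25 × (z/E)² = 0.25 × (1.960/0.015)² = 4268.44
Round up: n = 4269.

4269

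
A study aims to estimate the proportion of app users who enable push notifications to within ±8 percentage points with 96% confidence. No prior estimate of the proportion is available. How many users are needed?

For a proportion with margin E = 0.08 at 96% confidence, z = 2.054.
With no prior estimate, use p = 0.5, which maximizes p(1−p) at 0.25.
n = 0.25 × (z/E)² = 0.25 × (2.054/0.08)² = 164.80
Round up: n = 165.

n = 165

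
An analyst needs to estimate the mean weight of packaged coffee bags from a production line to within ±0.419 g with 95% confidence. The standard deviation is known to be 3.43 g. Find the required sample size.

For a mean, the margin of error is E = z·σ/√n, so n = (zσ/E)².
At 95% confidence, z = 1.960.
n = (1.960 × 3.43 / 0.419)² = 257.44
Round up: n = 258.

n = 258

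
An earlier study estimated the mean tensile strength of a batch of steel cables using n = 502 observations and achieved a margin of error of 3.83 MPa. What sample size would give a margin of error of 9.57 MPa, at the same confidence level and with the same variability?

Margin of error scales as 1/√n, so n₂ = n₁·(E₁/E₂)².
n₂ = 502 × (3.83/9.57)² = 502 × 0.1602 = 80.42
Round up: n₂ = 81.

n = 81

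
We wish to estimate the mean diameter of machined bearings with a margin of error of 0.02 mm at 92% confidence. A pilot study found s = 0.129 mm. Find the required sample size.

For a mean, the margin of error is E = z·σ/√n, so n = (zσ/E)².
At 92% confidence, z = 1.751.
n = (1.751 × 0.129 / 0.02)² = 127.55
Round up: n = 128.

128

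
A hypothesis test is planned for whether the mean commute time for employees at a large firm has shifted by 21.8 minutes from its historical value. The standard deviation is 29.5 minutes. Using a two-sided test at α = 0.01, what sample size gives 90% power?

28

For a one-sample z-test, n = ((z_{α/2} + z_β)·σ/δ)².
z_{α/2} = 2.576 (two-sided α = 0.01); z_β = 1.282 (power 90% → β = 0.1).
n = (3.858 × 29.5 / 21.8)² = 27.26
Round up: n = 28.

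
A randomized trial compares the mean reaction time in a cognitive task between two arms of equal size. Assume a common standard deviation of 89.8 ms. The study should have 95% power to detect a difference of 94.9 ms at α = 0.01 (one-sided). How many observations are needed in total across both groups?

For two equal groups, n per group = 2·((z_α + z_β)·σ/δ)².
z_α = 2.326; z_β = 1.645 (power 95%).
n = 2 × (3.971 × 89.8 / 94.9)² = 2 × 14.12 = 28.24
Round up: n = 29 per group.
Total across both groups: 2 × 29 = 58.

58 total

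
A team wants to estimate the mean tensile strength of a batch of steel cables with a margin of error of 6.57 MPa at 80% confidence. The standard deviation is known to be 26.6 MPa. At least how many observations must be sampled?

For a mean, the margin of error is E = z·σ/√n, so n = (zσ/E)².
At 80% confidence, z = 1.282.
n = (1.282 × 26.6 / 6.57)² = 26.94
Round up: n = 27.

27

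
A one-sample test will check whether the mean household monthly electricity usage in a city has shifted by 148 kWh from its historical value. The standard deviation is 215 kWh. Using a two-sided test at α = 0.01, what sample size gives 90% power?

32

For a one-sample z-test, n = ((z_{α/2} + z_β)·σ/δ)².
z_{α/2} = 2.576 (two-sided α = 0.01); z_β = 1.282 (power 90% → β = 0.1).
n = (3.858 × 215 / 148)² = 31.41
Round up: n = 32.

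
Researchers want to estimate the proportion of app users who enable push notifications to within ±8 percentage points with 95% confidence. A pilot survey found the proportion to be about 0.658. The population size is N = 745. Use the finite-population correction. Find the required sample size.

For a proportion with margin E = 0.08 at 95% confidence, z = 1.960.
n = p̂(1−p̂)(z/E)² = 0.658 × 0.342 × (1.960/0.08)² = 135.08 — call this n₀.
Finite-population correction with N = 745: n = n₀ / (1 + (n₀−1)/N) = 135.08 / 1.18 = 114.47
Round up: n = 115.

n = 115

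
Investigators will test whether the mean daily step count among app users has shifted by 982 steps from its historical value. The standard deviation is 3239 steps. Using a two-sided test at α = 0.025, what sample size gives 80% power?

104

For a one-sample z-test, n = ((z_{α/2} + z_β)·σ/δ)².
z_{α/2} = 2.241 (two-sided α = 0.025); z_β = 0.842 (power 80% → β = 0.2).
n = (3.083 × 3239 / 982)² = 103.41
Round up: n = 104.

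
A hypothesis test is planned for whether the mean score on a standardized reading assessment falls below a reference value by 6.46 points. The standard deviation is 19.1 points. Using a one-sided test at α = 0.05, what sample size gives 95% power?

For a one-sample z-test, n = ((z_α + z_β)·σ/δ)².
z_α = 1.645 (one-sided α = 0.05); z_β = 1.645 (power 95% → β = 0.05).
n = (3.290 × 19.1 / 6.46)² = 94.62
Round up: n = 95.

95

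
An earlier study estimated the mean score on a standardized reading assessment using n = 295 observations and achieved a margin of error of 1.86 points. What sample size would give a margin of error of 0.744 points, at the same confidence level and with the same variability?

1844

Margin of error scales as 1/√n, so n₂ = n₁·(E₁/E₂)².
n₂ = 295 × (1.86/0.744)² = 295 × 6.25 = 1843.75
Round up: n₂ = 1844.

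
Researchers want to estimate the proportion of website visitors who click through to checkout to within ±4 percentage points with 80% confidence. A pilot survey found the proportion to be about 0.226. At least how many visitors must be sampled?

180

For a proportion with margin E = 0.04 at 80% confidence, z = 1.282.
n = p̂(1−p̂)(z/E)² = 0.226 × 0.774 × (1.282/0.04)² = 179.68
Round up: n = 180.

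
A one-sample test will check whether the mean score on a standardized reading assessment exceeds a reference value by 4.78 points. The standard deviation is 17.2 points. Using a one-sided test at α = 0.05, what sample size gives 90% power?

For a one-sample z-test, n = ((z_α + z_β)·σ/δ)².
z_α = 1.645 (one-sided α = 0.05); z_β = 1.282 (power 90% → β = 0.1).
n = (2.927 × 17.2 / 4.78)² = 110.93
Round up: n = 111.

n = 111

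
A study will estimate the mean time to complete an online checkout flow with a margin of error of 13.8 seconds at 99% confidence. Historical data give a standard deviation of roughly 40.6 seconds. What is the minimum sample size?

For a mean, the margin of error is E = z·σ/√n, so n = (zσ/E)².
At 99% confidence, z = 2.576.
n = (2.576 × 40.6 / 13.8)² = 57.44
Round up: n = 58.

58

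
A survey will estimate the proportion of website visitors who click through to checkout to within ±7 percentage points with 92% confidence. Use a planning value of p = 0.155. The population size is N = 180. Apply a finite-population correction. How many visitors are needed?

For a proportion with margin E = 0.07 at 92% confidence, z = 1.751.
n = p̂(1−p̂)(z/E)² = 0.155 × 0.845 × (1.751/0.07)² = 81.95 — call this n₀.
Finite-population correction with N = 180: n = n₀ / (1 + (n₀−1)/N) = 81.95 / 1.45 = 56.52
Round up: n = 57.

57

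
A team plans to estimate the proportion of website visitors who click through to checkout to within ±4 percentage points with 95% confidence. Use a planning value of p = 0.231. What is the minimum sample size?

For a proportion with margin E = 0.04 at 95% confidence, z = 1.960.
n = p̂(1−p̂)(z/E)² = 0.231 × 0.769 × (1.960/0.04)² = 426.51
Round up: n = 427.

427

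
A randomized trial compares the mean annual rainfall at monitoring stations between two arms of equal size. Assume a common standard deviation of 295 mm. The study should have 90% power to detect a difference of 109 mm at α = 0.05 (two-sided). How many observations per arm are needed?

For two equal groups, n per group = 2·((z_{α/2} + z_β)·σ/δ)².
z_{α/2} = 1.960; z_β = 1.282 (power 90%).
n = 2 × (3.242 × 295 / 109)² = 2 × 76.99 = 153.98
Round up: n = 154 per group.

154 per group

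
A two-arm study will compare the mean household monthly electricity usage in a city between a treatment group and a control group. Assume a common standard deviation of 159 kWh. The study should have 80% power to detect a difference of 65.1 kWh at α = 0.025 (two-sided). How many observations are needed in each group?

For two equal groups, n per group = 2·((z_{α/2} + z_β)·σ/δ)².
z_{α/2} = 2.241; z_β = 0.842 (power 80%).
n = 2 × (3.083 × 159 / 65.1)² = 2 × 56.70 = 113.40
Round up: n = 114 per group.

114 per group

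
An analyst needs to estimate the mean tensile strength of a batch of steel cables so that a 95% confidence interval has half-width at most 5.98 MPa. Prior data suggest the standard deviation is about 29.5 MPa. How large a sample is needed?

For a mean, the margin of error is E = z·σ/√n, so n = (zσ/E)².
At 95% confidence, z = 1.960.
n = (1.960 × 29.5 / 5.98)² = 93.49
Round up: n = 94.

94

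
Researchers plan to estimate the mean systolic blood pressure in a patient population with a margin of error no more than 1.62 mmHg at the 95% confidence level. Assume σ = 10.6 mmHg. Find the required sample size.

For a mean, the margin of error is E = z·σ/√n, so n = (zσ/E)².
At 95% confidence, z = 1.960.
n = (1.960 × 10.6 / 1.62)² = 164.47
Round up: n = 165.

n = 165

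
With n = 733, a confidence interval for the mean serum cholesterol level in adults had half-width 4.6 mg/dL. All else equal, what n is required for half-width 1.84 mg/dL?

n = 4582

Margin of error scales as 1/√n, so n₂ = n₁·(E₁/E₂)².
n₂ = 733 × (4.6/1.84)² = 733 × 6.25 = 4581.25
Round up: n₂ = 4582.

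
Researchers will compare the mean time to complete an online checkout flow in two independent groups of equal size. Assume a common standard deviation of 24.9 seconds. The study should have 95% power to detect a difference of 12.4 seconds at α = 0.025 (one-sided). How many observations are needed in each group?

For two equal groups, n per group = 2·((z_α + z_β)·σ/δ)².
z_α = 1.960; z_β = 1.645 (power 95%).
n = 2 × (3.605 × 24.9 / 12.4)² = 2 × 52.40 = 104.80
Round up: n = 105 per group.

105 per group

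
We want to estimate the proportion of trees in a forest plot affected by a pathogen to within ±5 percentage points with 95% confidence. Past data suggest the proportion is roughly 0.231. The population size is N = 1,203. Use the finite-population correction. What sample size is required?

For a proportion with margin E = 0.05 at 95% confidence, z = 1.960.
n = p̂(1−p̂)(z/E)² = 0.231 × 0.769 × (1.960/0.05)² = 272.97 — call this n₀.
Finite-population correction with N = 1,203: n = n₀ / (1 + (n₀−1)/N) = 272.97 / 1.226 = 222.65
Round up: n = 223.

n = 223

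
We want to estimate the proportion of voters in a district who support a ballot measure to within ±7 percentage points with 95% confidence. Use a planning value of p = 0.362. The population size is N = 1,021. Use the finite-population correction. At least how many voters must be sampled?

For a proportion with margin E = 0.07 at 95% confidence, z = 1.960.
n = p̂(1−p̂)(z/E)² = 0.362 × 0.638 × (1.960/0.07)² = 181.07 — call this n₀.
Finite-population correction with N = 1,021: n = n₀ / (1 + (n₀−1)/N) = 181.07 / 1.176 = 153.97
Round up: n = 154.

154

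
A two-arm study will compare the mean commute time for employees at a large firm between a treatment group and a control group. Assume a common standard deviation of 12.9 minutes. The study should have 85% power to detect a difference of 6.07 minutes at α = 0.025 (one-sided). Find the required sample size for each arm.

82 per group

For two equal groups, n per group = 2·((z_α + z_β)·σ/δ)².
z_α = 1.960; z_β = 1.036 (power 85%).
n = 2 × (2.996 × 12.9 / 6.07)² = 2 × 40.54 = 81.08
Round up: n = 82 per group.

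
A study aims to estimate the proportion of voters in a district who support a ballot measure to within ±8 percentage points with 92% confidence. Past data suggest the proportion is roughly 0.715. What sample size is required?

For a proportion with margin E = 0.08 at 92% confidence, z = 1.751.
n = p̂(1−p̂)(z/E)² = 0.715 × 0.285 × (1.751/0.08)² = 97.62
Round up: n = 98.

98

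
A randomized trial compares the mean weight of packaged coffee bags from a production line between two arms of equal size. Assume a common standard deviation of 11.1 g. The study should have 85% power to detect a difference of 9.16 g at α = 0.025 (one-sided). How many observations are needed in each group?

For two equal groups, n per group = 2·((z_α + z_β)·σ/δ)².
z_α = 1.960; z_β = 1.036 (power 85%).
n = 2 × (2.996 × 11.1 / 9.16)² = 2 × 13.18 = 26.36
Round up: n = 27 per group.

27 per group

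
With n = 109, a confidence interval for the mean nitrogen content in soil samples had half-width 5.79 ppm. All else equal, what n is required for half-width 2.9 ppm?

Margin of error scales as 1/√n, so n₂ = n₁·(E₁/E₂)².
n₂ = 109 × (5.79/2.9)² = 109 × 3.986 = 434.47
Round up: n₂ = 435.

435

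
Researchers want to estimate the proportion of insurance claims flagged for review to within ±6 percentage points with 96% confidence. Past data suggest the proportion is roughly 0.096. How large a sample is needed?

102

For a proportion with margin E = 0.06 at 96% confidence, z = 2.054.
n = p̂(1−p̂)(z/E)² = 0.096 × 0.904 × (2.054/0.06)² = 101.70
Round up: n = 102.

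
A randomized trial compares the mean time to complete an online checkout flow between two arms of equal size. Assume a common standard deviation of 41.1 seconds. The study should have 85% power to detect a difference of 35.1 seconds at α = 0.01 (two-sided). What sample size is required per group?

For two equal groups, n per group = 2·((z_{α/2} + z_β)·σ/δ)².
z_{α/2} = 2.576; z_β = 1.036 (power 85%).
n = 2 × (3.612 × 41.1 / 35.1)² = 2 × 17.89 = 35.78
Round up: n = 36 per group.

36 per group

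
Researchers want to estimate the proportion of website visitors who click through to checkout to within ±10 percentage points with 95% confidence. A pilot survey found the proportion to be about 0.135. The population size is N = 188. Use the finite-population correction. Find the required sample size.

For a proportion with margin E = 0.1 at 95% confidence, z = 1.960.
n = p̂(1−p̂)(z/E)² = 0.135 × 0.865 × (1.960/0.1)² = 44.86 — call this n₀.
Finite-population correction with N = 188: n = n₀ / (1 + (n₀−1)/N) = 44.86 / 1.233 = 36.38
Round up: n = 37.

n = 37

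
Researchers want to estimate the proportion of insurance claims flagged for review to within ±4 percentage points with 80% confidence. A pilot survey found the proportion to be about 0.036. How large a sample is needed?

36

For a proportion with margin E = 0.04 at 80% confidence, z = 1.282.
n = p̂(1−p̂)(z/E)² = 0.036 × 0.964 × (1.282/0.04)² = 35.65
Round up: n = 36.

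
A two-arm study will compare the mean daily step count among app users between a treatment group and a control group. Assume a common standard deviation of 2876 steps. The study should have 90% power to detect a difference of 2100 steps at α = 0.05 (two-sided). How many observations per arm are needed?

For two equal groups, n per group = 2·((z_{α/2} + z_β)·σ/δ)².
z_{α/2} = 1.960; z_β = 1.282 (power 90%).
n = 2 × (3.242 × 2876 / 2100)² = 2 × 19.71 = 39.42
Round up: n = 40 per group.

40 per group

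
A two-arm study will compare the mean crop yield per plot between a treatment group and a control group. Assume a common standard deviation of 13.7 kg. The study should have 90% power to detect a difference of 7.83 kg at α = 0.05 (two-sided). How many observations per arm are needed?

For two equal groups, n per group = 2·((z_{α/2} + z_β)·σ/δ)².
z_{α/2} = 1.960; z_β = 1.282 (power 90%).
n = 2 × (3.242 × 13.7 / 7.83)² = 2 × 32.18 = 64.36
Round up: n = 65 per group.

65 per group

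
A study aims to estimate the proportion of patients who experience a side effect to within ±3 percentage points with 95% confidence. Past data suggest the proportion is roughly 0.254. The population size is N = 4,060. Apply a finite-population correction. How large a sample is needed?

For a proportion with margin E = 0.03 at 95% confidence, z = 1.960.
n = p̂(1−p̂)(z/E)² = 0.254 × 0.746 × (1.960/0.03)² = 808.80 — call this n₀.
Finite-population correction with N = 4,060: n = n₀ / (1 + (n₀−1)/N) = 808.80 / 1.199 = 674.56
Round up: n = 675.

675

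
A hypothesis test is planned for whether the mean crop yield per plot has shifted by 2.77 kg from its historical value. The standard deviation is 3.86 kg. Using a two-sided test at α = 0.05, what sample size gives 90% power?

21

For a one-sample z-test, n = ((z_{α/2} + z_β)·σ/δ)².
z_{α/2} = 1.960 (two-sided α = 0.05); z_β = 1.282 (power 90% → β = 0.1).
n = (3.242 × 3.86 / 2.77)² = 20.41
Round up: n = 21.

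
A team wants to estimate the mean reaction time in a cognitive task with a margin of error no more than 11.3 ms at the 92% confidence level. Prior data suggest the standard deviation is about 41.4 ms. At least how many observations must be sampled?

42

For a mean, the margin of error is E = z·σ/√n, so n = (zσ/E)².
At 92% confidence, z = 1.751.
n = (1.751 × 41.4 / 11.3)² = 41.15
Round up: n = 42.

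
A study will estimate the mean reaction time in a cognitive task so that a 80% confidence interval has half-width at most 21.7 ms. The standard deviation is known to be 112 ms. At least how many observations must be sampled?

44

For a mean, the margin of error is E = z·σ/√n, so n = (zσ/E)².
At 80% confidence, z = 1.282.
n = (1.282 × 112 / 21.7)² = 43.78
Round up: n = 44.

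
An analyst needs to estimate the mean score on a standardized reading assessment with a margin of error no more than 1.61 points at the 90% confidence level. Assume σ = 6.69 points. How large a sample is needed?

47

For a mean, the margin of error is E = z·σ/√n, so n = (zσ/E)².
At 90% confidence, z = 1.645.
n = (1.645 × 6.69 / 1.61)² = 46.72
Round up: n = 47.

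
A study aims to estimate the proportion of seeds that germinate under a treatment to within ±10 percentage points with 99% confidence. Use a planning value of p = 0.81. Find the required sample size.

For a proportion with margin E = 0.1 at 99% confidence, z = 2.576.
n = p̂(1−p̂)(z/E)² = 0.81 × 0.19 × (2.576/0.1)² = 102.12
Round up: n = 103.

103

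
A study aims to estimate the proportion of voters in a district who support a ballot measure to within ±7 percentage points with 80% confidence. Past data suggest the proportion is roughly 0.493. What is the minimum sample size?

For a proportion with margin E = 0.07 at 80% confidence, z = 1.282.
n = p̂(1−p̂)(z/E)² = 0.493 × 0.507 × (1.282/0.07)² = 83.84
Round up: n = 84.

n = 84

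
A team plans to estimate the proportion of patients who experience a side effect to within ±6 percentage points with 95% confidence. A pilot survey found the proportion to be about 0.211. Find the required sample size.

178

For a proportion with margin E = 0.06 at 95% confidence, z = 1.960.
n = p̂(1−p̂)(z/E)² = 0.211 × 0.789 × (1.960/0.06)² = 177.65
Round up: n = 178.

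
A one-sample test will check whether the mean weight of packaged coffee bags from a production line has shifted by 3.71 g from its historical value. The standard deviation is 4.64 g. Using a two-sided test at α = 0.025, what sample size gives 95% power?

For a one-sample z-test, n = ((z_{α/2} + z_β)·σ/δ)².
z_{α/2} = 2.241 (two-sided α = 0.025); z_β = 1.645 (power 95% → β = 0.05).
n = (3.886 × 4.64 / 3.71)² = 23.62
Round up: n = 24.

24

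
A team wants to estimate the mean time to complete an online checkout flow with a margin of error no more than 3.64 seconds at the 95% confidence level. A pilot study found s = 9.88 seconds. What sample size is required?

29

For a mean, the margin of error is E = z·σ/√n, so n = (zσ/E)².
At 95% confidence, z = 1.960.
n = (1.960 × 9.88 / 3.64)² = 28.30
Round up: n = 29.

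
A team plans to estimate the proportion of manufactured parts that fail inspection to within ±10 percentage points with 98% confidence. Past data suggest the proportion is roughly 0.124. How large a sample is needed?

n = 59

For a proportion with margin E = 0.1 at 98% confidence, z = 2.326.
n = p̂(1−p̂)(z/E)² = 0.124 × 0.876 × (2.326/0.1)² = 58.77
Round up: n = 59.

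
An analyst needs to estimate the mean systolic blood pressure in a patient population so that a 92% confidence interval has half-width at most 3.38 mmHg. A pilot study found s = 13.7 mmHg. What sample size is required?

n = 51

For a mean, the margin of error is E = z·σ/√n, so n = (zσ/E)².
At 92% confidence, z = 1.751.
n = (1.751 × 13.7 / 3.38)² = 50.37
Round up: n = 51.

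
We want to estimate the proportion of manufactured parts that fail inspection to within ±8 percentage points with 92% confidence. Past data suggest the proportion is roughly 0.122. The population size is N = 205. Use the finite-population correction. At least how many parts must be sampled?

n = 42

For a proportion with margin E = 0.08 at 92% confidence, z = 1.751.
n = p̂(1−p̂)(z/E)² = 0.122 × 0.878 × (1.751/0.08)² = 51.32 — call this n₀.
Finite-population correction with N = 205: n = n₀ / (1 + (n₀−1)/N) = 51.32 / 1.245 = 41.22
Round up: n = 42.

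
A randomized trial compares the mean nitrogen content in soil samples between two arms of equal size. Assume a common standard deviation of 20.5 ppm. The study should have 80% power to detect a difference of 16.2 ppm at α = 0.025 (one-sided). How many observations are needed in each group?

For two equal groups, n per group = 2·((z_α + z_β)·σ/δ)².
z_α = 1.960; z_β = 0.842 (power 80%).
n = 2 × (2.802 × 20.5 / 16.2)² = 2 × 12.57 = 25.14
Round up: n = 26 per group.

26 per group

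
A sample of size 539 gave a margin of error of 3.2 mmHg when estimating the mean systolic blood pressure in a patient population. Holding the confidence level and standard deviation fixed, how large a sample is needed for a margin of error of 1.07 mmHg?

4821

Margin of error scales as 1/√n, so n₂ = n₁·(E₁/E₂)².
n₂ = 539 × (3.2/1.07)² = 539 × 8.944 = 4820.82
Round up: n₂ = 4821.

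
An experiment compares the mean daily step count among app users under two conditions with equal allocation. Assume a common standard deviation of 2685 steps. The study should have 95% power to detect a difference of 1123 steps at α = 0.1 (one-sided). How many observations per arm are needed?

For two equal groups, n per group = 2·((z_α + z_β)·σ/δ)².
z_α = 1.282; z_β = 1.645 (power 95%).
n = 2 × (2.927 × 2685 / 1123)² = 2 × 48.98 = 97.96
Round up: n = 98 per group.

98 per group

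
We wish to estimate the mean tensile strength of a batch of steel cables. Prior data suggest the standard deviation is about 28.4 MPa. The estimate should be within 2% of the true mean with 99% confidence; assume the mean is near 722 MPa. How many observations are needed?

For a mean, the margin of error is E = z·σ/√n, so n = (zσ/E)².
At 99% confidence, z = 2.576.
E = 2% of 722 = 14.44 MPa.
n = (2.576 × 28.4 / 14.44)² = 25.67
Round up: n = 26.

26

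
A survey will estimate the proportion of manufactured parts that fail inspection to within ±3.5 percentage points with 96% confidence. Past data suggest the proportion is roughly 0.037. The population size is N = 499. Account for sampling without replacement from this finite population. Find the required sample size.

99

For a proportion with margin E = 0.035 at 96% confidence, z = 2.054.
n = p̂(1−p̂)(z/E)² = 0.037 × 0.963 × (2.054/0.035)² = 122.71 — call this n₀.
Finite-population correction with N = 499: n = n₀ / (1 + (n₀−1)/N) = 122.71 / 1.244 = 98.64
Round up: n = 99.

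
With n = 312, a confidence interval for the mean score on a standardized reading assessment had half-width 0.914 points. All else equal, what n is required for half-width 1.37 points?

Margin of error scales as 1/√n, so n₂ = n₁·(E₁/E₂)².
n₂ = 312 × (0.914/1.37)² = 312 × 0.4451 = 138.87
Round up: n₂ = 139.

139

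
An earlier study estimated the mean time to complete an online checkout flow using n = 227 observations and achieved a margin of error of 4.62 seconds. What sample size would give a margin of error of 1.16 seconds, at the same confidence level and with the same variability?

3601

Margin of error scales as 1/√n, so n₂ = n₁·(E₁/E₂)².
n₂ = 227 × (4.62/1.16)² = 227 × 15.86 = 3600.22
Round up: n₂ = 3601.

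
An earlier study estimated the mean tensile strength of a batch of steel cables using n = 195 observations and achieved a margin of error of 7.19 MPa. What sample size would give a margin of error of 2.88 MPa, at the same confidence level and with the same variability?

Margin of error scales as 1/√n, so n₂ = n₁·(E₁/E₂)².
n₂ = 195 × (7.19/2.88)² = 195 × 6.233 = 1215.43
Round up: n₂ = 1216.

1216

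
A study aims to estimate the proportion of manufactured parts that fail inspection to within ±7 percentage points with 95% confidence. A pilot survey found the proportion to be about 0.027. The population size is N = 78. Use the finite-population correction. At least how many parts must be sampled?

17

For a proportion with margin E = 0.07 at 95% confidence, z = 1.960.
n = p̂(1−p̂)(z/E)² = 0.027 × 0.973 × (1.960/0.07)² = 20.60 — call this n₀.
Finite-population correction with N = 78: n = n₀ / (1 + (n₀−1)/N) = 20.60 / 1.251 = 16.47
Round up: n = 17.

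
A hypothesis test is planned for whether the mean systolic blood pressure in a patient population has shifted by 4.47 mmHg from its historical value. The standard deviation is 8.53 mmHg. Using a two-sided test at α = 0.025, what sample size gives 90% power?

For a one-sample z-test, n = ((z_{α/2} + z_β)·σ/δ)².
z_{α/2} = 2.241 (two-sided α = 0.025); z_β = 1.282 (power 90% → β = 0.1).
n = (3.523 × 8.53 / 4.47)² = 45.20
Round up: n = 46.

46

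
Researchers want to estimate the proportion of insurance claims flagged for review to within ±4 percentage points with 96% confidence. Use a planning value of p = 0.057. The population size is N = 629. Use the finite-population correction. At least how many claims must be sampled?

For a proportion with margin E = 0.04 at 96% confidence, z = 2.054.
n = p̂(1−p̂)(z/E)² = 0.057 × 0.943 × (2.054/0.04)² = 141.73 — call this n₀.
Finite-population correction with N = 629: n = n₀ / (1 + (n₀−1)/N) = 141.73 / 1.224 = 115.79
Round up: n = 116.

116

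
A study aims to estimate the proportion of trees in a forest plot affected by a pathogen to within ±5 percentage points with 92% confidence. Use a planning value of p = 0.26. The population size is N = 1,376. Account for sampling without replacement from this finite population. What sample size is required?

202

For a proportion with margin E = 0.05 at 92% confidence, z = 1.751.
n = p̂(1−p̂)(z/E)² = 0.26 × 0.74 × (1.751/0.05)² = 235.96 — call this n₀.
Finite-population correction with N = 1,376: n = n₀ / (1 + (n₀−1)/N) = 235.96 / 1.171 = 201.50
Round up: n = 202.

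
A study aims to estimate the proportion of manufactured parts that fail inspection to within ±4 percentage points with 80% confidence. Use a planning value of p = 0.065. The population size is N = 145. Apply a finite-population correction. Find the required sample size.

For a proportion with margin E = 0.04 at 80% confidence, z = 1.282.
n = p̂(1−p̂)(z/E)² = 0.065 × 0.935 × (1.282/0.04)² = 62.43 — call this n₀.
Finite-population correction with N = 145: n = n₀ / (1 + (n₀−1)/N) = 62.43 / 1.424 = 43.84
Round up: n = 44.

n = 44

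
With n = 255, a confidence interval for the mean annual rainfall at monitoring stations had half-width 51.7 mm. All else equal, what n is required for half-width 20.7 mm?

Margin of error scales as 1/√n, so n₂ = n₁·(E₁/E₂)².
n₂ = 255 × (51.7/20.7)² = 255 × 6.238 = 1590.69
Round up: n₂ = 1591.

1591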